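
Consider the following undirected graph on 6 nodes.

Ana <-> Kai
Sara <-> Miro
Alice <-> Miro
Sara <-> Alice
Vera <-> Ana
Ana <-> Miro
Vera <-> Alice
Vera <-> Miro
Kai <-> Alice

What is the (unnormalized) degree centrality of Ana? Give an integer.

Ana is directly tied to Kai, Miro, and Vera. That is 3 neighbors, so the degree of Ana is 3.

3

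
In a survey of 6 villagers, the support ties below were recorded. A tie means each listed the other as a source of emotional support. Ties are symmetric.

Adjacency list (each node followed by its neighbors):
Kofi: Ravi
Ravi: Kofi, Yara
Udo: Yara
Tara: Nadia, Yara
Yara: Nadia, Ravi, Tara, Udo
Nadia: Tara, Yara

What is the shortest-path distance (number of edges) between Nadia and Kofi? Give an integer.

One shortest route is Nadia – Yara – Ravi – Kofi, which uses 3 edges, and at distance 2 from Nadia we only reach {Ravi, Udo}, which does not include Kofi. So d(Nadia,Kofi) = 3.

3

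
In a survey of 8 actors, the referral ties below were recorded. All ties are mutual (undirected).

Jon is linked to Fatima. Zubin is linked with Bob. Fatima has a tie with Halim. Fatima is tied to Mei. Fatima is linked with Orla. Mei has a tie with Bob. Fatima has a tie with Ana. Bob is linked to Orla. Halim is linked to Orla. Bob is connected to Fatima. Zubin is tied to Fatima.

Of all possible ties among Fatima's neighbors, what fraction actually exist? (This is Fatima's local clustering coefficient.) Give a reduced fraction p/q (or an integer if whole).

4/21

Fatima's neighbors: Ana, Bob, Halim, Jon, Mei, Orla, and Zubin (k = 7).
Possible neighbor pairs: C(7,2) = 21. Edges among them: Bob–Mei, Bob–Orla, Bob–Zubin, Halim–Orla → e = 4.
Clustering(Fatima) = 4/21.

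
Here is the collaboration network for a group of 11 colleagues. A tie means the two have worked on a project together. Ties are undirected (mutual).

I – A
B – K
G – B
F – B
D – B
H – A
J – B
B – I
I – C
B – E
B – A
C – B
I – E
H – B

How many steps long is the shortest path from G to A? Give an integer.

One shortest route is G – B – A, which uses 2 edges, and G and A are not directly tied, so nothing shorter exists. So d(G,A) = 2.

2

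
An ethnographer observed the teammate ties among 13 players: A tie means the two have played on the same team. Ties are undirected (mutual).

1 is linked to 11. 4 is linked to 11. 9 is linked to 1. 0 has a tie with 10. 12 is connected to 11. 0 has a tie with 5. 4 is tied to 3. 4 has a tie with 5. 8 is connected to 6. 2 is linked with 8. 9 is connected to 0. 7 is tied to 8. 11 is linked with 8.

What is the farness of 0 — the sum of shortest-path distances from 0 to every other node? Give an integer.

Distances from 0: 1:2, 2:5, 3:3, 4:2, 5:1, 6:5, 7:5, 8:4, 9:1, 10:1, 11:3, 12:4.
Sum = 2 + 5 + 3 + 2 + 1 + 5 + 5 + 4 + 1 + 1 + 3 + 4 = 36.

36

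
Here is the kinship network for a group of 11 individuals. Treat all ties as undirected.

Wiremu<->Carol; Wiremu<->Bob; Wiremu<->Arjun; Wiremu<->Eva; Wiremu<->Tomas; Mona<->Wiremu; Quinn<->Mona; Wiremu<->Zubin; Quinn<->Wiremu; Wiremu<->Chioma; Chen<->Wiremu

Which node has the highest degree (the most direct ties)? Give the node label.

Degrees — Arjun:1, Bob:1, Carol:1, Chen:1, Chioma:1, Eva:1, Mona:2, Quinn:2, Tomas:1, Wiremu:10, Zubin:1.
The maximum is 10, attained only by Wiremu.

Wiremu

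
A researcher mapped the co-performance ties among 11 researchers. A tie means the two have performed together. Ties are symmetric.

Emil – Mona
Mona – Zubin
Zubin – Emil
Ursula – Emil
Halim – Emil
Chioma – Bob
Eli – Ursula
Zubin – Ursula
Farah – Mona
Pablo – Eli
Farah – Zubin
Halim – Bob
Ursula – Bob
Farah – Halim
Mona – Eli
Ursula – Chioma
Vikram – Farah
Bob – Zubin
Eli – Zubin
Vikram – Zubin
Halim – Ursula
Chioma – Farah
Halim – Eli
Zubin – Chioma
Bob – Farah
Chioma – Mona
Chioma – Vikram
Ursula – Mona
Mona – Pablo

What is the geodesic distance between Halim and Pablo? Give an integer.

2

One shortest route is Halim – Eli – Pablo, which uses 2 edges, and Halim and Pablo are not directly tied, so nothing shorter exists. So d(Halim,Pablo) = 2.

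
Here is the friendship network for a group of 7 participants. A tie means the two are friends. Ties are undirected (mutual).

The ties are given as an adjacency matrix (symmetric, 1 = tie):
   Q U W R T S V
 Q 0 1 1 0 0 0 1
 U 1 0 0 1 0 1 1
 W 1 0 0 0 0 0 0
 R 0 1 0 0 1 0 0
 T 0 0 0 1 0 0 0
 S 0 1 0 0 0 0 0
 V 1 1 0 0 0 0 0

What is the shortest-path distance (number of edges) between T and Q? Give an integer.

One shortest route is T – R – U – Q, which uses 3 edges, and at distance 2 from T we only reach {U}, which does not include Q. So d(T,Q) = 3.

3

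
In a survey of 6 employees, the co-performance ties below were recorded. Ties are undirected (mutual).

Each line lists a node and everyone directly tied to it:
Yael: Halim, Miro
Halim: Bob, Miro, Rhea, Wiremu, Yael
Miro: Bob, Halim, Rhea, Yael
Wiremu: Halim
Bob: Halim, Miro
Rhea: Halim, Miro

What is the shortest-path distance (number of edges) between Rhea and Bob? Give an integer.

2

One shortest route is Rhea – Halim – Bob, which uses 2 edges, and Rhea and Bob are not directly tied, so nothing shorter exists. So d(Rhea,Bob) = 2.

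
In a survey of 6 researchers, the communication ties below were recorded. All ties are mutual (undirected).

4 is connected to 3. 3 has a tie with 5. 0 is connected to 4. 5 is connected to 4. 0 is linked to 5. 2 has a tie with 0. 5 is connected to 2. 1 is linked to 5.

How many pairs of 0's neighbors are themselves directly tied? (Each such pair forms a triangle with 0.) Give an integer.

2

0's neighbors: 2, 4, and 5.
Neighbor pairs that are themselves tied: 0–2–5; 0–4–5. Each forms one triangle with 0, for 2 in total.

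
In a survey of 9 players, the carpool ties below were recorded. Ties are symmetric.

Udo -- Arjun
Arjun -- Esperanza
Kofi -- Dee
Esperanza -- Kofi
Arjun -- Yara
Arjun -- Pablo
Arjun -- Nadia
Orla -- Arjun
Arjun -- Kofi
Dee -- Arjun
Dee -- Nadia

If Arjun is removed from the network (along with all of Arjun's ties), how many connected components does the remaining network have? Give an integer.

5

Without Arjun, the remaining ties split the others into: {Yara}; {Dee, Esperanza, Kofi, Nadia}; {Pablo}; {Orla}; {Udo}.
That's 5 separate components.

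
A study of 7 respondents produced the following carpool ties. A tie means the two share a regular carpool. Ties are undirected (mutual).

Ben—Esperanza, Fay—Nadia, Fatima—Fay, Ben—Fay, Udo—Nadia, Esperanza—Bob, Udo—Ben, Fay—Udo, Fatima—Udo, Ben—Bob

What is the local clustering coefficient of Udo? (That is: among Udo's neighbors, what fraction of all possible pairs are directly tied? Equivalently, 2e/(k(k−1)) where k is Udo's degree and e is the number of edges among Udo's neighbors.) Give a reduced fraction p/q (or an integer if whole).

1/2

Udo's neighbors: Ben, Fatima, Fay, and Nadia (k = 4).
Possible neighbor pairs: C(4,2) = 6. Edges among them: Ben–Fay, Fatima–Fay, Fay–Nadia → e = 3.
Clustering(Udo) = 3/6 = 1/2.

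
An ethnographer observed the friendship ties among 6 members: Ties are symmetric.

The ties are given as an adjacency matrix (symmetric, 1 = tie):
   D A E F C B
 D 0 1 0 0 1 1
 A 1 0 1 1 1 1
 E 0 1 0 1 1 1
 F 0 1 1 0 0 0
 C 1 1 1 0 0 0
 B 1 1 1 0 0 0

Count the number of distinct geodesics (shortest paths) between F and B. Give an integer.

The shortest distance is 2. The length-2 paths are: F–A–B; F–E–B.
That gives 2 distinct shortest paths.

2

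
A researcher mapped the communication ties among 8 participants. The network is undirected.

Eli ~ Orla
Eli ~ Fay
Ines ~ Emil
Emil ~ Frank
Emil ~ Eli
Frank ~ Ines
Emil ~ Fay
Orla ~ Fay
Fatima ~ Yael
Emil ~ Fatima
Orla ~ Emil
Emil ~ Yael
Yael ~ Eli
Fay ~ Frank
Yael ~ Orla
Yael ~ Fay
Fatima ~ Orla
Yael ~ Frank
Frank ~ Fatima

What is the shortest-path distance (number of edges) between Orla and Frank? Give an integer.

2

One shortest route is Orla – Fay – Frank, which uses 2 edges, and Orla and Frank are not directly tied, so nothing shorter exists. So d(Orla,Frank) = 2.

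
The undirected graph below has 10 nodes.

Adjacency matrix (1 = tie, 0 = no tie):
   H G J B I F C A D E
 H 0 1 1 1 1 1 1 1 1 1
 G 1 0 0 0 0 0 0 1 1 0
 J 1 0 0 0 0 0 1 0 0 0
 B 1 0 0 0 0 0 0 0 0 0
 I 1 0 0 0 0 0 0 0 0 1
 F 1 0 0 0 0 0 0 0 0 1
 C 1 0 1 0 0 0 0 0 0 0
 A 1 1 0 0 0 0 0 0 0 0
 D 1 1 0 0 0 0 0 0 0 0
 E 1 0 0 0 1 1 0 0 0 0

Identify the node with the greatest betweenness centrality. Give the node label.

Unnormalized betweenness of each node: A:0, B:0, C:0, D:0, E:1/2, F:0, G:1/2, H:30, I:0, J:0.
H has the largest value, 30, making it the main broker — the node through which the most shortest paths run.

H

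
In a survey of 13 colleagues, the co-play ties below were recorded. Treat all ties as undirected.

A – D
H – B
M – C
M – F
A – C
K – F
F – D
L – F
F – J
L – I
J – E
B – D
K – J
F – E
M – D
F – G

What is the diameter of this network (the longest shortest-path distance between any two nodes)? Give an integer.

5

Eccentricity of each node (its greatest distance to any other): A:4, B:4, C:4, D:3, E:4, F:3, G:4, H:5, I:5, J:4, K:4, L:4, M:3.
The maximum eccentricity is 5, realized for instance by the pair I–H via I – L – F – D – B – H. So the diameter is 5.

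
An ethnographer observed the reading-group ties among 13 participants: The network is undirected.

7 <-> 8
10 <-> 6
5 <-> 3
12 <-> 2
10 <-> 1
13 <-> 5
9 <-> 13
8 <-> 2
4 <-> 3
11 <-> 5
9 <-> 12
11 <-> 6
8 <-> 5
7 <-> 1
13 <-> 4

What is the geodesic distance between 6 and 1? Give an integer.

2

One shortest route is 6 – 10 – 1, which uses 2 edges, and 6 and 1 are not directly tied, so nothing shorter exists. So d(6,1) = 2.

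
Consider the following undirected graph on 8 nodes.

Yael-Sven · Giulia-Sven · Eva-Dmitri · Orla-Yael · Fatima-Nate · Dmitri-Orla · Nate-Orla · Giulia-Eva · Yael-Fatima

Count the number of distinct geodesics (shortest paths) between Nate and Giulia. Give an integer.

3

The shortest distance is 4. The length-4 paths are: Nate–Fatima–Yael–Sven–Giulia; Nate–Orla–Yael–Sven–Giulia; Nate–Orla–Dmitri–Eva–Giulia.
That gives 3 distinct shortest paths.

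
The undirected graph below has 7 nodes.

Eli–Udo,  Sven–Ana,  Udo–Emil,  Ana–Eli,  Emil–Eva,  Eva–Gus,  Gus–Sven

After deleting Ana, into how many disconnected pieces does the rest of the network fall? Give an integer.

Ana's neighbors (Eli and Sven) remain reachable from one another through other ties, so the rest of the network stays in one piece.

1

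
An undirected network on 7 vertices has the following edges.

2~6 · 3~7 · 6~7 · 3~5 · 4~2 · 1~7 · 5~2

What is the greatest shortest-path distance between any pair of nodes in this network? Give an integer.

Eccentricity of each node (its greatest distance to any other): 1:4, 2:3, 3:3, 4:4, 5:3, 6:2, 7:3.
The maximum eccentricity is 4, realized for instance by the pair 1–4 via 1 – 7 – 6 – 2 – 4. So the diameter is 4.

4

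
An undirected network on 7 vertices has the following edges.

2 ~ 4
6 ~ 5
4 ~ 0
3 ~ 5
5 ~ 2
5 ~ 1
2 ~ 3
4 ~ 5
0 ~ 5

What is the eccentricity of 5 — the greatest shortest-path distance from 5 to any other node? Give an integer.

1

Distances from 5: 0:1, 1:1, 2:1, 3:1, 4:1, 6:1.
The largest is 1 (to 6, 2, 4, 0, 3, and 1), so the eccentricity of 5 is 1.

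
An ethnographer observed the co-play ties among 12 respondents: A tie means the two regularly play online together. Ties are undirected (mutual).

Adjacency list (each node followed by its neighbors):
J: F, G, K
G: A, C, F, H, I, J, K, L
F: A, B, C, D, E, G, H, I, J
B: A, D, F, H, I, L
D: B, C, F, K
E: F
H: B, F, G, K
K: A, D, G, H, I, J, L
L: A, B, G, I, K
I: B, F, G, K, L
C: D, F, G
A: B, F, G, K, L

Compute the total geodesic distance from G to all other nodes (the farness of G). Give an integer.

14

Distances from G: A:1, B:2, C:1, D:2, E:2, F:1, H:1, I:1, J:1, K:1, L:1.
Sum = 1 + 2 + 1 + 2 + 2 + 1 + 1 + 1 + 1 + 1 + 1 = 14.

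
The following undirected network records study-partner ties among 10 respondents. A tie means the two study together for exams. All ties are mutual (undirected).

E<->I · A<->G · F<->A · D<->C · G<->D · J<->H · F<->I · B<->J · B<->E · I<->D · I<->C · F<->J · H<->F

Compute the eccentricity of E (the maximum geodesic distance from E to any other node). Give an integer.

3

Distances from E: A:3, B:1, C:2, D:2, F:2, G:3, H:3, I:1, J:2.
The largest is 3 (to H, G, and A), so the eccentricity of E is 3.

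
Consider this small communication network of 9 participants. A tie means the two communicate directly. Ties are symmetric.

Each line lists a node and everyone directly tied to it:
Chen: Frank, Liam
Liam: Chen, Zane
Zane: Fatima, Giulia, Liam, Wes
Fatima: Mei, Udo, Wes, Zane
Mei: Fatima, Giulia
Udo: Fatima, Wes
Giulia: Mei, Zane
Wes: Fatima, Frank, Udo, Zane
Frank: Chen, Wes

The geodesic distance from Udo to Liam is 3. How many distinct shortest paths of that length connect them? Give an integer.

The shortest distance is 3. The length-3 paths are: Udo–Wes–Zane–Liam; Udo–Fatima–Zane–Liam.
That gives 2 distinct shortest paths.

2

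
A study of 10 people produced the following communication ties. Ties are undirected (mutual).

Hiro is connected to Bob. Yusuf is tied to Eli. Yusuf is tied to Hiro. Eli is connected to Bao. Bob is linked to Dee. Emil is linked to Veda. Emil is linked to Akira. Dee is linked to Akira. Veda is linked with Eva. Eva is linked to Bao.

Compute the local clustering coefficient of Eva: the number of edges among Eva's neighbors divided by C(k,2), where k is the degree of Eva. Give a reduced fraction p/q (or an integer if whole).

0

Eva's neighbors: Bao and Veda (k = 2).
Possible neighbor pairs: C(2,2) = 1. Edges among them: none → e = 0.
Clustering(Eva) = 0/1.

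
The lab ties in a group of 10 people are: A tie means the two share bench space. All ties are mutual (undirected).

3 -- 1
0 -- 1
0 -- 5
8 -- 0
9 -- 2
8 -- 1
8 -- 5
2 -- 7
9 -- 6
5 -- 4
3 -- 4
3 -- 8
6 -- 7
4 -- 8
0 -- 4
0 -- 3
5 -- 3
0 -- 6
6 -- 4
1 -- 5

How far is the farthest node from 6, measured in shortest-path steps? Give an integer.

2

Distances from 6: 0:1, 1:2, 2:2, 3:2, 4:1, 5:2, 7:1, 8:2, 9:1.
The largest is 2 (to 2, 3, 8, 5, and 1), so the eccentricity of 6 is 2.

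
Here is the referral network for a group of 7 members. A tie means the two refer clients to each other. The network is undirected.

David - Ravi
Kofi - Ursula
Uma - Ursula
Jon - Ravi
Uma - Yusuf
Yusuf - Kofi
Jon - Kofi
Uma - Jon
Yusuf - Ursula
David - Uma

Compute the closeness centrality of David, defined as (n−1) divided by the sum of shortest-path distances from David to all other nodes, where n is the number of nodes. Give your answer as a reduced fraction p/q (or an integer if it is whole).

Distances from David: Jon:2, Kofi:3, Ravi:1, Uma:1, Ursula:2, Yusuf:2. Sum = 11.
n = 7, so closeness = 6/11.

6/11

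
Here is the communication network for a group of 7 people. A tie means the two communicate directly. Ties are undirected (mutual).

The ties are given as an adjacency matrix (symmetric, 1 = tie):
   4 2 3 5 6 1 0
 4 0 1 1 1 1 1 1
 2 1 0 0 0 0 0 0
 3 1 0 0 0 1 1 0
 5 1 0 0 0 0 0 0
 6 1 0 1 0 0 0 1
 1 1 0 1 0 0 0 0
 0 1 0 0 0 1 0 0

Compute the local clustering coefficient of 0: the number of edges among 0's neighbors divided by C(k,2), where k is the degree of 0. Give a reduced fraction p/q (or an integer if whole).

1

0's neighbors: 4 and 6 (k = 2).
Possible neighbor pairs: C(2,2) = 1. Edges among them: 4–6 → e = 1.
Clustering(0) = 1/1.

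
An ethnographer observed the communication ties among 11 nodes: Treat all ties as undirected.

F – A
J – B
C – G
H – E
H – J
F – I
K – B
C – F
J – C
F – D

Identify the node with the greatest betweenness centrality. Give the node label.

Unnormalized betweenness of each node: A:0, B:9, C:29, D:0, E:0, F:24, G:0, H:9, I:0, J:28, K:0.
C has the largest value, 29, making it the main broker — the node through which the most shortest paths run.

C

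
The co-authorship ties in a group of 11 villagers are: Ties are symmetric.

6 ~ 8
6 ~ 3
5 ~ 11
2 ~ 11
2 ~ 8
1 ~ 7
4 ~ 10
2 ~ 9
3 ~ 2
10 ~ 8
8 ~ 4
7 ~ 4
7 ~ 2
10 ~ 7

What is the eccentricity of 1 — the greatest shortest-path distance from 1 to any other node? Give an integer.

4

Distances from 1: 2:2, 3:3, 4:2, 5:4, 6:4, 7:1, 8:3, 9:3, 10:2, 11:3.
The largest is 4 (to 6 and 5), so the eccentricity of 1 is 4.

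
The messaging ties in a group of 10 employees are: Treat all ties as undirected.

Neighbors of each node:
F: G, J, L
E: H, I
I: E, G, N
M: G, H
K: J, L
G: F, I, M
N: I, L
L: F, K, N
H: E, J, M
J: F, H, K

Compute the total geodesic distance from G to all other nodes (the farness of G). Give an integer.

16

Distances from G: E:2, F:1, H:2, I:1, J:2, K:3, L:2, M:1, N:2.
Sum = 2 + 1 + 2 + 1 + 2 + 3 + 2 + 1 + 2 = 16.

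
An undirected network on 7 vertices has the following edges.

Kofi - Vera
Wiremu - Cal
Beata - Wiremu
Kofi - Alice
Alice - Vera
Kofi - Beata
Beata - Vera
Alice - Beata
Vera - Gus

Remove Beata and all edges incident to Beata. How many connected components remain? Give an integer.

2

Without Beata, the remaining ties split the others into: {Alice, Gus, Kofi, Vera}; {Cal, Wiremu}.
That's 2 separate components.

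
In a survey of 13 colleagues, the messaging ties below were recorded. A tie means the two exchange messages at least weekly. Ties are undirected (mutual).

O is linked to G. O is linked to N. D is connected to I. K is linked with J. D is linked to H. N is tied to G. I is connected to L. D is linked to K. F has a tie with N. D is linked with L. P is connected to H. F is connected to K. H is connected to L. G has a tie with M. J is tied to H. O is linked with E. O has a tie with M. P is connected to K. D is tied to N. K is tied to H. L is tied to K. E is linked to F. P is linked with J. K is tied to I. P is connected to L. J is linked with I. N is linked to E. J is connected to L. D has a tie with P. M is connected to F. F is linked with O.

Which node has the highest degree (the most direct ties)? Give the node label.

K

Degrees — D:6, E:3, F:5, G:3, H:5, I:4, J:5, K:7, L:6, M:3, N:5, O:5, P:5.
The maximum is 7, attained only by K.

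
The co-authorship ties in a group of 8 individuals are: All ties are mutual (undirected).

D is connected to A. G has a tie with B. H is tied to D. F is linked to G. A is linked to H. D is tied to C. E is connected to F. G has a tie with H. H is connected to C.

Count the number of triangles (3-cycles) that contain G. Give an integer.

G's neighbors are B, F, and H, but none of them are tied to each other, so no triangle contains G.

0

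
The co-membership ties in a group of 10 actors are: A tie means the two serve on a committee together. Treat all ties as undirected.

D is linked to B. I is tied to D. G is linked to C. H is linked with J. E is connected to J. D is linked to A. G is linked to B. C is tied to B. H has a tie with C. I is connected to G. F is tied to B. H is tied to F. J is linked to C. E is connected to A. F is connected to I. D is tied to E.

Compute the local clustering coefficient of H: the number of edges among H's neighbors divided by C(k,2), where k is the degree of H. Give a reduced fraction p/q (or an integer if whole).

H's neighbors: C, F, and J (k = 3).
Possible neighbor pairs: C(3,2) = 3. Edges among them: C–J → e = 1.
Clustering(H) = 1/3.

1/3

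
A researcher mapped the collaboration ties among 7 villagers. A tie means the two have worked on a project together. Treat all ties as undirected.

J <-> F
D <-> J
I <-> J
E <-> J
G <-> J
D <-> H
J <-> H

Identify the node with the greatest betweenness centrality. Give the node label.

J

Unnormalized betweenness of each node: D:0, E:0, F:0, G:0, H:0, I:0, J:14.
J has the largest value, 14, making it the main broker — the node through which the most shortest paths run.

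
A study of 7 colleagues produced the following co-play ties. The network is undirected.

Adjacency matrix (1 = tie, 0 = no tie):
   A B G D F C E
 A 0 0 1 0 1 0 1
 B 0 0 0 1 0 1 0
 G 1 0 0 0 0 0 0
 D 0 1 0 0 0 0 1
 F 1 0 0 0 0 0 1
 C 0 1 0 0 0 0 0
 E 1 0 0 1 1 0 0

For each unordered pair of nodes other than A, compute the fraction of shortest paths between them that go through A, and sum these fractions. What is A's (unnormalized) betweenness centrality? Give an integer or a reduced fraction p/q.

Pairs whose geodesics pass through A — B–G: 1; G–D: 1; G–F: 1; G–C: 1; G–E: 1.
All other pairs contribute 0.
Summing the contributions gives betweenness(A) = 5.

5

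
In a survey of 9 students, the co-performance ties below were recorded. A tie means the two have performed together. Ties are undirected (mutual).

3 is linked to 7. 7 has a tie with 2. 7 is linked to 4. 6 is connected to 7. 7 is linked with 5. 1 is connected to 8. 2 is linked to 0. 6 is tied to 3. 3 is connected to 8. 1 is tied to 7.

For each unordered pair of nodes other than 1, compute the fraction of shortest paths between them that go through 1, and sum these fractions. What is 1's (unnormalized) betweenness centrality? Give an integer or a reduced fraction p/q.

Pairs whose geodesics pass through 1 — 2–8: 1/2; 8–5: 1/2; 8–7: 1/2; 8–0: 1/2; 8–4: 1/2.
All other pairs contribute 0.
Summing the contributions gives betweenness(1) = 5/2.

5/2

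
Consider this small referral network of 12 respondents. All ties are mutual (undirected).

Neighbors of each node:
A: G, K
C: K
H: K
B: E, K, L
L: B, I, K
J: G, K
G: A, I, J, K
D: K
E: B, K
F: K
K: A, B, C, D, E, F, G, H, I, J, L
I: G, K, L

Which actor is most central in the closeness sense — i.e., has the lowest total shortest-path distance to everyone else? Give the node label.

K

Farness (sum of distances to all others) for each node — A:20, B:19, C:21, D:21, E:20, F:21, G:18, H:21, I:19, J:20, K:11, L:19.
The smallest farness is 11, for K, so K has the highest closeness.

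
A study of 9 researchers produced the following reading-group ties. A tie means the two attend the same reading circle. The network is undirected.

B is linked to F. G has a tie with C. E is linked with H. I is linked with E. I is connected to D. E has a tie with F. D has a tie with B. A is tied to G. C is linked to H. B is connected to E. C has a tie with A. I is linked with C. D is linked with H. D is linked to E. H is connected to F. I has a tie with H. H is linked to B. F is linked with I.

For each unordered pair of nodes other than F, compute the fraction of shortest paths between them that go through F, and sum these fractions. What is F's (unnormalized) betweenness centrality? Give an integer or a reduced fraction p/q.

1/4

Pairs whose geodesics pass through F — B–I: 1/4.
All other pairs contribute 0.
Summing the contributions gives betweenness(F) = 1/4.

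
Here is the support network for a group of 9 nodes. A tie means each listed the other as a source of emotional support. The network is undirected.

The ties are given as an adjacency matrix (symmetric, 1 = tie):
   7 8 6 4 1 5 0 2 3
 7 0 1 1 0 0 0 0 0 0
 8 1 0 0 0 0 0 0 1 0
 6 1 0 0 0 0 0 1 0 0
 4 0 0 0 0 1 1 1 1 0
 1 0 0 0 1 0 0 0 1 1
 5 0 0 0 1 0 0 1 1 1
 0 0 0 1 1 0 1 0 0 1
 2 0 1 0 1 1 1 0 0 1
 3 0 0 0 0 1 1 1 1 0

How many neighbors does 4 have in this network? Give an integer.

4

4 is directly tied to 0, 1, 2, and 5. That is 4 neighbors, so the degree of 4 is 4.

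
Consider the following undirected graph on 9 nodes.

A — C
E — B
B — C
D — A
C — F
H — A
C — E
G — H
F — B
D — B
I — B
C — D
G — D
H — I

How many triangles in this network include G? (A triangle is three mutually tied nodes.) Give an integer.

0

G's neighbors are D and H, but none of them are tied to each other, so no triangle contains G.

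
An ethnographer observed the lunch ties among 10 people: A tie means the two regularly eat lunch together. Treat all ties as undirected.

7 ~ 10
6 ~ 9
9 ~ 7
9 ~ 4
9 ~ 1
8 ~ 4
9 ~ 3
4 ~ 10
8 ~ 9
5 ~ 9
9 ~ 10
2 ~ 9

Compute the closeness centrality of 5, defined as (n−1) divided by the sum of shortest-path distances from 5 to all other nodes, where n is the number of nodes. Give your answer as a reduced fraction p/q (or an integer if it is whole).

Distances from 5: 1:2, 2:2, 3:2, 4:2, 6:2, 7:2, 8:2, 9:1, 10:2. Sum = 17.
n = 10, so closeness = 9/17.

9/17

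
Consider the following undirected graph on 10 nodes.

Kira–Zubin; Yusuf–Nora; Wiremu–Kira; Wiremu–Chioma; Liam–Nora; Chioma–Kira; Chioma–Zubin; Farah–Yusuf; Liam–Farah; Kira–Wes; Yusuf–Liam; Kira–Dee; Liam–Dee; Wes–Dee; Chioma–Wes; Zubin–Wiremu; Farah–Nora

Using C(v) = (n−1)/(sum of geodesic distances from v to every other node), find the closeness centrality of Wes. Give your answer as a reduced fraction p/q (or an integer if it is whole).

Distances from Wes: Chioma:1, Dee:1, Farah:3, Kira:1, Liam:2, Nora:3, Wiremu:2, Yusuf:3, Zubin:2. Sum = 18.
n = 10, so closeness = 9/18 = 1/2.

1/2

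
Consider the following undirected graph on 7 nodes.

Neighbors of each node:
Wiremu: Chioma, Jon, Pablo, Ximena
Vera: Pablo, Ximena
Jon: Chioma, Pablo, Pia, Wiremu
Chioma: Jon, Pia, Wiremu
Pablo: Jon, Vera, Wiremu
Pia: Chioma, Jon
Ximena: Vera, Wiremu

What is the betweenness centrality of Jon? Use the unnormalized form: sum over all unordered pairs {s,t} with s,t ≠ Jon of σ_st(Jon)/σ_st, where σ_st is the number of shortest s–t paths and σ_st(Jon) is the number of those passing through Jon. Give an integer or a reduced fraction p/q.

Pairs whose geodesics pass through Jon — Ximena–Pia: 1/2; Wiremu–Pia: 1/2; Chioma–Pablo: 1/2; Chioma–Vera: 1/3; Pia–Pablo: 1; Pia–Vera: 1.
All other pairs contribute 0.
Summing the contributions gives betweenness(Jon) = 23/6.

23/6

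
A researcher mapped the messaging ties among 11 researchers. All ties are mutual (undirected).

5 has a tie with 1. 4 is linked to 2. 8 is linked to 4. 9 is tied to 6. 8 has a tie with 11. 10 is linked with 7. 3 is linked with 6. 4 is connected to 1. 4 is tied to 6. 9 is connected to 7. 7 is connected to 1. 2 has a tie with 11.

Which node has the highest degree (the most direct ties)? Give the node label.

4

Degrees — 1:3, 2:2, 3:1, 4:4, 5:1, 6:3, 7:3, 8:2, 9:2, 10:1, 11:2.
The maximum is 4, attained only by 4.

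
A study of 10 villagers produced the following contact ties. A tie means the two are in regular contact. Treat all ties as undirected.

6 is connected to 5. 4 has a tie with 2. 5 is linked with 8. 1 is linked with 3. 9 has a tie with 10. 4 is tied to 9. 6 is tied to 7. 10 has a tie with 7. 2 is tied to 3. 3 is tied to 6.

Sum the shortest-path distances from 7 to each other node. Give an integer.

20

Distances from 7: 1:3, 2:3, 3:2, 4:3, 5:2, 6:1, 8:3, 9:2, 10:1.
Sum = 3 + 3 + 2 + 3 + 2 + 1 + 3 + 2 + 1 = 20.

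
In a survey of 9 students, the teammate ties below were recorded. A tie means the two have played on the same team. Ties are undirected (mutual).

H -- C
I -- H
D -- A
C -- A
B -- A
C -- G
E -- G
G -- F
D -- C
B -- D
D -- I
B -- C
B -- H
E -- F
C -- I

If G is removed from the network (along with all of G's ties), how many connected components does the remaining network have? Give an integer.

Without G, the remaining ties split the others into: {E, F}; {A, B, C, D, H, I}.
That's 2 separate components.

2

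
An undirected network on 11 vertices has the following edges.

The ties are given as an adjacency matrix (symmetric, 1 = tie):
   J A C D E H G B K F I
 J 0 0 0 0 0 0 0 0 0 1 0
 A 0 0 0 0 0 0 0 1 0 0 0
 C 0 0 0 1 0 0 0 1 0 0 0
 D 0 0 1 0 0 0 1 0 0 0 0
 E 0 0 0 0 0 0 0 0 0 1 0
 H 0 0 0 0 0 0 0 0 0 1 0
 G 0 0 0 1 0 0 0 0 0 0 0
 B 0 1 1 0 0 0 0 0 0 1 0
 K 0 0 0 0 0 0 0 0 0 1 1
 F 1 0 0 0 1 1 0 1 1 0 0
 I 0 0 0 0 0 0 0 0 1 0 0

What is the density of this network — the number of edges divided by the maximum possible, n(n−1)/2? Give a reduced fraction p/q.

There are 10 edges and 11 nodes, so the maximum possible is C(11,2) = 55.
Density = 10/55 = 2/11.

2/11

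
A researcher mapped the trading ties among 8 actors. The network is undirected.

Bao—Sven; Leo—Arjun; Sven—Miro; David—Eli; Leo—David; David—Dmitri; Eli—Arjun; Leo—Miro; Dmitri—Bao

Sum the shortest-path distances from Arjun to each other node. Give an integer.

Distances from Arjun: Bao:4, David:2, Dmitri:3, Eli:1, Leo:1, Miro:2, Sven:3.
Sum = 4 + 2 + 3 + 1 + 1 + 2 + 3 = 16.

16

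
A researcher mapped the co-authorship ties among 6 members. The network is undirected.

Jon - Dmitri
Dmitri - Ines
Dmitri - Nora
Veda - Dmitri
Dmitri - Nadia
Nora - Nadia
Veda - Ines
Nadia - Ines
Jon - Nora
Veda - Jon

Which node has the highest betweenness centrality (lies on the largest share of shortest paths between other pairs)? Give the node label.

Unnormalized betweenness of each node: Dmitri:5/2, Ines:1/2, Jon:1/2, Nadia:1/2, Nora:1/2, Veda:1/2.
Dmitri has the largest value, 5/2, making it the main broker — the node through which the most shortest paths run.

Dmitri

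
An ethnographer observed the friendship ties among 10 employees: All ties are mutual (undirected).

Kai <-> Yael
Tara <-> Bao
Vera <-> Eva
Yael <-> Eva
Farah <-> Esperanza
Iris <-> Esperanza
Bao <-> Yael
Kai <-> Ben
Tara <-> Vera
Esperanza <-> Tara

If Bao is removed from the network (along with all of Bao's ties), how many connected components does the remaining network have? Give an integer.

1

Bao's neighbors (Tara and Yael) remain reachable from one another through other ties, so the rest of the network stays in one piece.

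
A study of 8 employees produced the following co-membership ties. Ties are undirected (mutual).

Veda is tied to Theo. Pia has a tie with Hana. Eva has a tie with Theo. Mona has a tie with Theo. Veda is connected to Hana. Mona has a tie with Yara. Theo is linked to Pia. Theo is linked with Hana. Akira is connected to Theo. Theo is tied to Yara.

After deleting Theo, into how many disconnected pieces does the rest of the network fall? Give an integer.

4

Without Theo, the remaining ties split the others into: {Hana, Pia, Veda}; {Akira}; {Mona, Yara}; {Eva}.
That's 4 separate components.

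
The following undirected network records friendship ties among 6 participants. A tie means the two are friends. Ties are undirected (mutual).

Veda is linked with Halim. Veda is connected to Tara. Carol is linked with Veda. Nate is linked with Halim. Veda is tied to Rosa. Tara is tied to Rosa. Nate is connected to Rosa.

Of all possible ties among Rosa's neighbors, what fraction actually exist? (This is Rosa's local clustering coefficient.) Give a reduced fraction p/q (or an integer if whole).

1/3

Rosa's neighbors: Nate, Tara, and Veda (k = 3).
Possible neighbor pairs: C(3,2) = 3. Edges among them: Tara–Veda → e = 1.
Clustering(Rosa) = 1/3.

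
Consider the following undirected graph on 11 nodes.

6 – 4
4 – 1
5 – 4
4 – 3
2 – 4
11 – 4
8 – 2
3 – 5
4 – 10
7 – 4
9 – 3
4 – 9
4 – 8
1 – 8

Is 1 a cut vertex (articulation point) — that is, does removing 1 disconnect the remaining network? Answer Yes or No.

Even without 1, every remaining node can still reach every other (the residual graph is connected), so 1 is not a cut vertex.

No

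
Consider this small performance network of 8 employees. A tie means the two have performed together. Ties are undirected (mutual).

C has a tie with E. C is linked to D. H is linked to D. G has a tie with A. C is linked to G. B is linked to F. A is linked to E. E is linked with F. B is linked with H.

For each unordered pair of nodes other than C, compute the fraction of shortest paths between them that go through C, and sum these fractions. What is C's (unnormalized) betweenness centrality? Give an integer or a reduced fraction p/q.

Pairs whose geodesics pass through C — F–D: 1/2; F–G: 1/2; B–G: 2/3; H–G: 1; H–A: 2/3; H–E: 1/2; D–G: 1; D–A: 2/2; D–E: 1; G–E: 1/2.
All other pairs contribute 0.
Summing the contributions gives betweenness(C) = 22/3.

22/3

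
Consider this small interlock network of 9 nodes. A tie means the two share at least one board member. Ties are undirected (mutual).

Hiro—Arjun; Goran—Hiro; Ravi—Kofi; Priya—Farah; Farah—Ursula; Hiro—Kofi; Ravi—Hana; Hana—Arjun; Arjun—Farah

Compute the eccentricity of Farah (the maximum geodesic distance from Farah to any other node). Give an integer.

3

Distances from Farah: Arjun:1, Goran:3, Hana:2, Hiro:2, Kofi:3, Priya:1, Ravi:3, Ursula:1.
The largest is 3 (to Ravi, Kofi, and Goran), so the eccentricity of Farah is 3.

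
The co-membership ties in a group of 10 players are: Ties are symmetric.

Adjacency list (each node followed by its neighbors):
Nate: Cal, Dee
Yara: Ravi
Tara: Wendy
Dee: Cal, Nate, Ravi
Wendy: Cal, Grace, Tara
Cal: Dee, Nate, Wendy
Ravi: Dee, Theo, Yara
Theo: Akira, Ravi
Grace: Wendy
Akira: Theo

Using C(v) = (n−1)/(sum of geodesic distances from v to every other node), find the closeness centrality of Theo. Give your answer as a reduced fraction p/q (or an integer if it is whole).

9/26

Distances from Theo: Akira:1, Cal:3, Dee:2, Grace:5, Nate:3, Ravi:1, Tara:5, Wendy:4, Yara:2. Sum = 26.
n = 10, so closeness = 9/26.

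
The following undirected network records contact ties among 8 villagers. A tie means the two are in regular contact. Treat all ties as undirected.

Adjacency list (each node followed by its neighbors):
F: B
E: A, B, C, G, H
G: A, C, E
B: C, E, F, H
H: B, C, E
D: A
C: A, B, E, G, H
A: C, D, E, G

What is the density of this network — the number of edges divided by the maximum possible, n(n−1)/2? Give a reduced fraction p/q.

There are 13 edges and 8 nodes, so the maximum possible is C(8,2) = 28.
Density = 13/28.

13/28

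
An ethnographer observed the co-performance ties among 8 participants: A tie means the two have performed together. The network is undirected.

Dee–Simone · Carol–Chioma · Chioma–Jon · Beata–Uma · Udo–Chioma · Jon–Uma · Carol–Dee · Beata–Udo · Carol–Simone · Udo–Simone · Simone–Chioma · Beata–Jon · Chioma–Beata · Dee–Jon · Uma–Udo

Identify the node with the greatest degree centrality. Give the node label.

Degrees — Beata:4, Carol:3, Chioma:5, Dee:3, Jon:4, Simone:4, Udo:4, Uma:3.
The maximum is 5, attained only by Chioma.

Chioma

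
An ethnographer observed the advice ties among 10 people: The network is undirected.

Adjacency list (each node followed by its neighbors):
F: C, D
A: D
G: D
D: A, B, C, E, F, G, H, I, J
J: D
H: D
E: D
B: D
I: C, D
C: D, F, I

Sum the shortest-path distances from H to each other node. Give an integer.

Distances from H: A:2, B:2, C:2, D:1, E:2, F:2, G:2, I:2, J:2.
Sum = 2 + 2 + 2 + 1 + 2 + 2 + 2 + 2 + 2 = 17.

17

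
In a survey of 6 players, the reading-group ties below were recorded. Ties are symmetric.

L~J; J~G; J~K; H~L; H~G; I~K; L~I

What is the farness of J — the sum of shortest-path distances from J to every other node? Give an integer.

Distances from J: G:1, H:2, I:2, K:1, L:1.
Sum = 1 + 2 + 2 + 1 + 1 = 7.

7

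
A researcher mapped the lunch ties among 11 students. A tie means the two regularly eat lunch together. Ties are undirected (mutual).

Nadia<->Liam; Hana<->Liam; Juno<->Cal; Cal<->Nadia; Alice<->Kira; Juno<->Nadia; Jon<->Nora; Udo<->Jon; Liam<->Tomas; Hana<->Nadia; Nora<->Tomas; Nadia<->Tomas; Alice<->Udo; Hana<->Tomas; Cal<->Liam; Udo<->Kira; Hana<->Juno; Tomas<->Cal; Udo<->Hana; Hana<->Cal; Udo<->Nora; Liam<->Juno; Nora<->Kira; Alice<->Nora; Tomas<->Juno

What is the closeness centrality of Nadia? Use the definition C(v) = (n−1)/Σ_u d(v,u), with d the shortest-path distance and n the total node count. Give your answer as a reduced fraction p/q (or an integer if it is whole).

5/9

Distances from Nadia: Alice:3, Cal:1, Hana:1, Jon:3, Juno:1, Kira:3, Liam:1, Nora:2, Tomas:1, Udo:2. Sum = 18.
n = 11, so closeness = 10/18 = 5/9.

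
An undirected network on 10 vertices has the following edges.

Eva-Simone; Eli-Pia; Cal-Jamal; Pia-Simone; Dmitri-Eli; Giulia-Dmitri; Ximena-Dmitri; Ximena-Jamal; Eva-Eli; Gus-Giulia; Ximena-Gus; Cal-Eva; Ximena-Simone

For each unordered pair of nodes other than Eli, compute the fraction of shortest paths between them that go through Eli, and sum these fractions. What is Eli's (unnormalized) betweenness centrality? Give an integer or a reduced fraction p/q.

35/6

Pairs whose geodesics pass through Eli — Cal–Giulia: 1/3; Cal–Dmitri: 1/2; Cal–Pia: 1/2; Giulia–Pia: 1; Giulia–Eva: 1; Dmitri–Pia: 1; Dmitri–Eva: 1; Pia–Eva: 1/2.
All other pairs contribute 0.
Summing the contributions gives betweenness(Eli) = 35/6.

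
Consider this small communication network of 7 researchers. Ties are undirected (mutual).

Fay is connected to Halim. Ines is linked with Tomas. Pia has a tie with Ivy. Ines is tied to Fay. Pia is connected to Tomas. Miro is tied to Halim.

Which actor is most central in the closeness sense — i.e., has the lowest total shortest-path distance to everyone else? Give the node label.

Farness (sum of distances to all others) for each node — Fay:13, Halim:16, Ines:12, Ivy:21, Miro:21, Pia:16, Tomas:13.
The smallest farness is 12, for Ines, so Ines has the highest closeness.

Ines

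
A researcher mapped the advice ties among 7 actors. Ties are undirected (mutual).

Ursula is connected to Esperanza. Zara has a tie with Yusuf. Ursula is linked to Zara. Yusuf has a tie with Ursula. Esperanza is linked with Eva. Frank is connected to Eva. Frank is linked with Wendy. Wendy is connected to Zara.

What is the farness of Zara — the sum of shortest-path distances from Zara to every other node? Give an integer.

Distances from Zara: Esperanza:2, Eva:3, Frank:2, Ursula:1, Wendy:1, Yusuf:1.
Sum = 2 + 3 + 2 + 1 + 1 + 1 = 10.

10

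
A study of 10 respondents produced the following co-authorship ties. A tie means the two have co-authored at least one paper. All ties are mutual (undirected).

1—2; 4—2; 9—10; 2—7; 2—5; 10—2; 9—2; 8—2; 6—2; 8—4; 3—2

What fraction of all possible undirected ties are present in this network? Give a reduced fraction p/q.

There are 11 edges and 10 nodes, so the maximum possible is C(10,2) = 45.
Density = 11/45.

11/45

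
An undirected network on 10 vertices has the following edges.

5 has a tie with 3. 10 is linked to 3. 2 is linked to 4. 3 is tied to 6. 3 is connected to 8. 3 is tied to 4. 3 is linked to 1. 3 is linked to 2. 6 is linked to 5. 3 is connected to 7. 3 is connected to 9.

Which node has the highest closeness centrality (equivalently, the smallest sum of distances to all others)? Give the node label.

3

Farness (sum of distances to all others) for each node — 1:17, 2:16, 3:9, 4:16, 5:16, 6:16, 7:17, 8:17, 9:17, 10:17.
The smallest farness is 9, for 3, so 3 has the highest closeness.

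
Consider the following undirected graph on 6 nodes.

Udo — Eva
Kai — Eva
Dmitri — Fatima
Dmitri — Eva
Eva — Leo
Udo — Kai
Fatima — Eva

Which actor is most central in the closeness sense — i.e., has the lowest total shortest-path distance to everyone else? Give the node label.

Eva

Farness (sum of distances to all others) for each node — Dmitri:8, Eva:5, Fatima:8, Kai:8, Leo:9, Udo:8.
The smallest farness is 5, for Eva, so Eva has the highest closeness.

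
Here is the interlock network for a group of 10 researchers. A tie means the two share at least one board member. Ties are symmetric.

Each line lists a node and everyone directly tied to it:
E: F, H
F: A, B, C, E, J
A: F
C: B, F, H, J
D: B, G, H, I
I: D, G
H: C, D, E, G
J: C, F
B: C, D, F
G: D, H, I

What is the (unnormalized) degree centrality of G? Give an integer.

3

G is directly tied to D, H, and I. That is 3 neighbors, so the degree of G is 3.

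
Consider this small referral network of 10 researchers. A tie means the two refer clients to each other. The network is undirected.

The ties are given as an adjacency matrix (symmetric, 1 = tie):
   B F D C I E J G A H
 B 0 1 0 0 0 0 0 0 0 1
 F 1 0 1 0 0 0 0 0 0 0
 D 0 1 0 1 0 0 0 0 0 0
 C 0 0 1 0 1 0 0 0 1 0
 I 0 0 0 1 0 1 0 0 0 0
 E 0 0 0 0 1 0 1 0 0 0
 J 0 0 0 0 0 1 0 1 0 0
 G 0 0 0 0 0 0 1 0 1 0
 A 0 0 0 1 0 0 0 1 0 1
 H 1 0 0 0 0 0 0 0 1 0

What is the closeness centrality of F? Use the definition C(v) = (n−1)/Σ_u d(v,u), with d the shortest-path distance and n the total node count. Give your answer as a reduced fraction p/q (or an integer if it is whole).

Distances from F: A:3, B:1, C:2, D:1, E:4, G:4, H:2, I:3, J:5. Sum = 25.
n = 10, so closeness = 9/25.

9/25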